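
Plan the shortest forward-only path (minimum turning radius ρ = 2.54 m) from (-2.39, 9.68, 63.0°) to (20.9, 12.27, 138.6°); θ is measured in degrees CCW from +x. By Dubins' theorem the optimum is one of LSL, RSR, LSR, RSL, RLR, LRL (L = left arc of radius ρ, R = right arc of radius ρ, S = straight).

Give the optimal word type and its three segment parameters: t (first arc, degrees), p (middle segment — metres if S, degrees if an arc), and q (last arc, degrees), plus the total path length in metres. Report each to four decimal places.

RSL: t = 72.7264°, p = 18.7585 m, q = 148.3264°, L = 28.5581 m

Let ψ = atan2(Δy, Δx) = atan2(2.59, 23.29) = 6.3456° be the start→goal bearing.
Normalize: d = |goal − start| / ρ = 23.433570/2.54 = 9.225815, α = (θ_start − ψ) mod 360° = 56.6544° = 0.988806 rad, β = (θ_goal − ψ) mod 360° = 132.2544° = 2.308275 rad.
Common terms: sin α = 0.835370, cos α = 0.549688, sin β = 0.740166, cos β = -0.672424, cos(α−β) = 0.248690, d² = 85.115661. Work in radians in the unit-radius frame; every candidate has L = ρ·(t + p + q).
LSL: p² = 2 + d² − 2cos(α−β) + 2d(sin α − sin β) = 88.374947; p = √p² = 9.400795; φ = atan2(cos β − cos α, d + sin α − sin β) = -0.130370 rad; t = (φ − α) mod 2π = 5.164009 rad, q = (β − φ) mod 2π = 2.438645 rad → L = 2.54·(5.164009 + 9.400795 + 2.438645) = 2.54·17.003449 = 43.188761 m
RSR: p² = 2 + d² − 2cos(α−β) + 2d(sin β − sin α) = 84.861616; p = √p² = 9.212036; φ = atan2(cos α − cos β, d − sin α + sin β) = 0.133057 rad; t = (α − φ) mod 2π = 0.855749 rad, q = (φ − β) mod 2π = 4.107967 rad → L = 2.54·(0.855749 + 9.212036 + 4.107967) = 2.54·14.175753 = 36.006412 m
LSR: p² = d² − 2 + 2cos(α−β) + 2d(sin α + sin β) = 112.684260; p = √p² = 10.615284; φ = atan2(−cos α − cos β, d + sin α + sin β) − atan2(−2, p) = 0.197587 rad; t = (φ − α) mod 2π = 5.491966 rad, q = (φ − β) mod 2π = 4.172498 rad → L = 2.54·(5.491966 + 10.615284 + 4.172498) = 2.54·20.279748 = 51.510560 m
RSL: p² = d² − 2 + 2cos(α−β) − 2d(sin α + sin β) = 54.541822; p = √p² = 7.385244; φ = atan2(cos α + cos β, d − sin α − sin β) − atan2(2, p) = -0.280509 rad; t = (α − φ) mod 2π = 1.269315 rad, q = (β − φ) mod 2π = 2.588784 rad → L = 2.54·(1.269315 + 7.385244 + 2.588784) = 2.54·11.243342 = 28.558089 m
RLR: c = (6 − d² + 2cos(α−β) + 2d(sin α − sin β))/8 = -9.607702, |c| > 1 → infeasible
LRL: c = (6 − d² + 2cos(α−β) − 2d(sin α − sin β))/8 = -10.046868, |c| > 1 → infeasible
Shortest: RSL with L = 28.558089 m ≈ 28.5581 m
Convert RSL to answer units (arcs ×180/π): t = 1.269315·180/π = 72.7264°, p = ρ·p = 2.54·7.385244 = 18.7585 m, q = 2.588784·180/π = 148.3264°, L = 28.5581 m.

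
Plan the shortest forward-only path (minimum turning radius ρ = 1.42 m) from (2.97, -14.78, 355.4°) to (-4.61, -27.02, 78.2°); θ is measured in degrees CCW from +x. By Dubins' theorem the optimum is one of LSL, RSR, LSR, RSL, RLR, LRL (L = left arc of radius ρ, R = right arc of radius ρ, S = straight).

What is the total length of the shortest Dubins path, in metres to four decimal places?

Let ψ = atan2(Δy, Δx) = atan2(-12.24, -7.58) = -121.7691° be the start→goal bearing.
Normalize: d = |goal − start| / ρ = 14.397014/1.42 = 10.138742, α = (θ_start − ψ) mod 360° = 117.1691° = 2.044987 rad, β = (θ_goal − ψ) mod 360° = 199.9691° = 3.490120 rad.
Common terms: sin α = 0.889662, cos α = -0.456619, sin β = -0.341514, cos β = -0.939877, cos(α−β) = 0.125333, d² = 102.794088. Work in radians in the unit-radius frame; every candidate has L = ρ·(t + p + q).
LSL: p² = 2 + d² − 2cos(α−β) + 2d(sin α − sin β) = 129.508583; p = √p² = 11.380184; φ = atan2(cos β − cos α, d + sin α − sin β) = -0.042478 rad; t = (φ − α) mod 2π = 4.195720 rad, q = (β − φ) mod 2π = 3.532598 rad → L = 1.42·(4.195720 + 11.380184 + 3.532598) = 1.42·19.108502 = 27.134072 m
RSR: p² = 2 + d² − 2cos(α−β) + 2d(sin β − sin α) = 79.578261; p = √p² = 8.920665; φ = atan2(cos α − cos β, d − sin α + sin β) = 0.054199 rad; t = (α − φ) mod 2π = 1.990788 rad, q = (φ − β) mod 2π = 2.847265 rad → L = 1.42·(1.990788 + 8.920665 + 2.847265) = 1.42·13.758718 = 19.537379 m
LSR: p² = d² − 2 + 2cos(α−β) + 2d(sin α + sin β) = 112.159823; p = √p² = 10.590553; φ = atan2(−cos α − cos β, d + sin α + sin β) − atan2(−2, p) = 0.316587 rad; t = (φ − α) mod 2π = 4.554785 rad, q = (φ − β) mod 2π = 3.109652 rad → L = 1.42·(4.554785 + 10.590553 + 3.109652) = 1.42·18.254990 = 25.922086 m
RSL: p² = d² − 2 + 2cos(α−β) − 2d(sin α + sin β) = 89.929687; p = √p² = 9.483126; φ = atan2(cos α + cos β, d − sin α − sin β) − atan2(2, p) = -0.352450 rad; t = (α − φ) mod 2π = 2.397437 rad, q = (β − φ) mod 2π = 3.842570 rad → L = 1.42·(2.397437 + 9.483126 + 3.842570) = 1.42·15.723133 = 22.326849 m
RLR: c = (6 − d² + 2cos(α−β) + 2d(sin α − sin β))/8 = -8.947283, |c| > 1 → infeasible
LRL: c = (6 − d² + 2cos(α−β) − 2d(sin α − sin β))/8 = -15.188573, |c| > 1 → infeasible
Shortest: RSR with L = 19.537379 m ≈ 19.5374 m

19.5374 m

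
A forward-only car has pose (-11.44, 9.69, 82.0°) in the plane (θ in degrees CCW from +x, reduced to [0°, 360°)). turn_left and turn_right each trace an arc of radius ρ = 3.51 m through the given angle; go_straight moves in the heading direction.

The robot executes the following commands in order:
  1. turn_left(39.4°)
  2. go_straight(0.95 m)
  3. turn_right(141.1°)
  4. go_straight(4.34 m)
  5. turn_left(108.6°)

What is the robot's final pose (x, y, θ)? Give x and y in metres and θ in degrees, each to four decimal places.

(0.5429, 19.7256, 88.9000°)

set_pose: (x, y, θ) = (-11.4400, 9.6900, 82.0000°), ρ = 3.51
turn_left(39.4°): centre at ρ to the left, rotate +39.4° → (-11.9199, 12.0072, 121.4000°)
go_straight(0.95): x += 0.95·cos θ, y += 0.95·sin θ → (-12.4148, 12.8181, 121.4000°)
turn_right(141.1°): centre at ρ to the right, rotate −141.1° → (-8.2357, 17.9514, -19.7000° ≡ 340.3000°)
go_straight(4.34): x += 4.34·cos θ, y += 4.34·sin θ → (-4.1497, 16.4884, 340.3000°)
turn_left(108.6°): centre at ρ to the left, rotate +108.6° → (0.5429, 19.7256, 448.9000° ≡ 88.9000°)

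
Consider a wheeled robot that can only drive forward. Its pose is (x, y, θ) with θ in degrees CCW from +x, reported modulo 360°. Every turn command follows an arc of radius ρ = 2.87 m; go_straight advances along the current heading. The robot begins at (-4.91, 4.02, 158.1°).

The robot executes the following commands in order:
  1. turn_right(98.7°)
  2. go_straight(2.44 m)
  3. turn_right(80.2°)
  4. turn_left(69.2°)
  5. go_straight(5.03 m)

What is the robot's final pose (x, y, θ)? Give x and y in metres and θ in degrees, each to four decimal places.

(4.9266, 16.0050, 48.4000°)

set_pose: (x, y, θ) = (-4.9100, 4.0200, 158.1000°), ρ = 2.87
turn_right(98.7°): centre at ρ to the right, rotate −98.7° → (-6.3099, 8.1438, 59.4000°)
go_straight(2.44): x += 2.44·cos θ, y += 2.44·sin θ → (-5.0678, 10.2440, 59.4000°)
turn_right(80.2°): centre at ρ to the right, rotate −80.2° → (-1.5783, 11.4661, -20.8000° ≡ 339.2000°)
turn_left(69.2°): centre at ρ to the left, rotate +69.2° → (1.5870, 12.2435, 408.4000° ≡ 48.4000°)
go_straight(5.03): x += 5.03·cos θ, y += 5.03·sin θ → (4.9266, 16.0050, 48.4000°)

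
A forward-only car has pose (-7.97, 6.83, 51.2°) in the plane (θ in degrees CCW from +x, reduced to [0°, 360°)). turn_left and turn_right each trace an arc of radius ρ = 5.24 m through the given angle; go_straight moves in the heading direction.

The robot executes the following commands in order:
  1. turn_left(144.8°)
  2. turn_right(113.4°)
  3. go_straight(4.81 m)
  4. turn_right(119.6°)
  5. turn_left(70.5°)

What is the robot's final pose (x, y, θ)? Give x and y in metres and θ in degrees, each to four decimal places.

(-5.1237, 28.9575, 33.5000°)

set_pose: (x, y, θ) = (-7.9700, 6.8300, 51.2000°), ρ = 5.24
turn_left(144.8°): centre at ρ to the left, rotate +144.8° → (-13.4981, 15.1504, 196.0000°)
turn_right(113.4°): centre at ρ to the right, rotate −113.4° → (-20.1388, 20.8623, 82.6000°)
go_straight(4.81): x += 4.81·cos θ, y += 4.81·sin θ → (-19.5193, 25.6323, 82.6000°)
turn_right(119.6°): centre at ρ to the right, rotate −119.6° → (-11.1694, 29.1422, -37.0000° ≡ 323.0000°)
turn_left(70.5°): centre at ρ to the left, rotate +70.5° → (-5.1237, 28.9575, 393.5000° ≡ 33.5000°)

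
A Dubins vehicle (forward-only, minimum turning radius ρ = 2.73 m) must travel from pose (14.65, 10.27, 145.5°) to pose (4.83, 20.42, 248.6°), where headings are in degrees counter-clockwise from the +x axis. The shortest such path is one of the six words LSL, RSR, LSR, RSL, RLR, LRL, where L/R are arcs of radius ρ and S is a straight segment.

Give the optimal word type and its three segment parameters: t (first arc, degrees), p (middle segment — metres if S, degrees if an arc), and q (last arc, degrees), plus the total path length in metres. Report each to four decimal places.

Let ψ = atan2(Δy, Δx) = atan2(10.15, -9.82) = 134.0533° be the start→goal bearing.
Normalize: d = |goal − start| / ρ = 14.122850/2.73 = 5.173205, α = (θ_start − ψ) mod 360° = 11.4467° = 0.199783 rad, β = (θ_goal − ψ) mod 360° = 114.5467° = 1.999217 rad.
Common terms: sin α = 0.198457, cos α = 0.980110, sin β = 0.909623, cos β = -0.415435, cos(α−β) = -0.226651, d² = 26.762052. Work in radians in the unit-radius frame; every candidate has L = ρ·(t + p + q).
LSL: p² = 2 + d² − 2cos(α−β) + 2d(sin α − sin β) = 21.857336; p = √p² = 4.675183; φ = atan2(cos β − cos α, d + sin α − sin β) = -0.303121 rad; t = (φ − α) mod 2π = 5.780281 rad, q = (β − φ) mod 2π = 2.302339 rad → L = 2.73·(5.780281 + 4.675183 + 2.302339) = 2.73·12.757803 = 34.828802 m
RSR: p² = 2 + d² − 2cos(α−β) + 2d(sin β − sin α) = 36.573374; p = √p² = 6.047592; φ = atan2(cos α − cos β, d − sin α + sin β) = 0.232859 rad; t = (α − φ) mod 2π = 6.250109 rad, q = (φ − β) mod 2π = 4.516827 rad → L = 2.73·(6.250109 + 6.047592 + 4.516827) = 2.73·16.814529 = 45.903663 m
LSR: p² = d² − 2 + 2cos(α−β) + 2d(sin α + sin β) = 35.773394; p = √p² = 5.981086; φ = atan2(−cos α − cos β, d + sin α + sin β) − atan2(−2, p) = 0.233042 rad; t = (φ − α) mod 2π = 0.033259 rad, q = (φ − β) mod 2π = 4.517010 rad → L = 2.73·(0.033259 + 5.981086 + 4.517010) = 2.73·10.531355 = 28.750600 m
RSL: p² = d² − 2 + 2cos(α−β) − 2d(sin α + sin β) = 12.844106; p = √p² = 3.583867; φ = atan2(cos α + cos β, d − sin α − sin β) − atan2(2, p) = -0.370984 rad; t = (α − φ) mod 2π = 0.570766 rad, q = (β − φ) mod 2π = 2.370201 rad → L = 2.73·(0.570766 + 3.583867 + 2.370201) = 2.73·6.524835 = 17.812799 m
RLR: c = (6 − d² + 2cos(α−β) + 2d(sin α − sin β))/8 = -3.571672, |c| > 1 → infeasible
LRL: c = (6 − d² + 2cos(α−β) − 2d(sin α − sin β))/8 = -1.732167, |c| > 1 → infeasible
Shortest: RSL with L = 17.812799 m ≈ 17.8128 m
Convert RSL to answer units (arcs ×180/π): t = 0.570766·180/π = 32.7025°, p = ρ·p = 2.73·3.583867 = 9.7840 m, q = 2.370201·180/π = 135.8025°, L = 17.8128 m.

RSL: t = 32.7025°, p = 9.7840 m, q = 135.8025°, L = 17.8128 m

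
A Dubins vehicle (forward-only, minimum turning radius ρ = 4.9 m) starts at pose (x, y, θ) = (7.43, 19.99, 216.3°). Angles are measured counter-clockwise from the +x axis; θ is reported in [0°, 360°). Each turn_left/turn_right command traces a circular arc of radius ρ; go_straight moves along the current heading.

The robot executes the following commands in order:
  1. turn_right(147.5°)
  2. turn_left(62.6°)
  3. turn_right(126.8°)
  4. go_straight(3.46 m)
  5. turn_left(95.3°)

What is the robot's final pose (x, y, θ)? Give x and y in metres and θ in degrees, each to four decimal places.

(10.2334, 44.8522, 99.9000°)

set_pose: (x, y, θ) = (7.4300, 19.9900, 216.3000°), ρ = 4.9
turn_right(147.5°): centre at ρ to the right, rotate −147.5° → (-0.0393, 25.7110, 68.8000°)
turn_left(62.6°): centre at ρ to the left, rotate +62.6° → (-0.9321, 30.7234, 131.4000°)
turn_right(126.8°): centre at ρ to the right, rotate −126.8° → (2.3505, 38.8480, 4.6000°)
go_straight(3.46): x += 3.46·cos θ, y += 3.46·sin θ → (5.7993, 39.1255, 4.6000°)
turn_left(95.3°): centre at ρ to the left, rotate +95.3° → (10.2334, 44.8522, 99.9000°)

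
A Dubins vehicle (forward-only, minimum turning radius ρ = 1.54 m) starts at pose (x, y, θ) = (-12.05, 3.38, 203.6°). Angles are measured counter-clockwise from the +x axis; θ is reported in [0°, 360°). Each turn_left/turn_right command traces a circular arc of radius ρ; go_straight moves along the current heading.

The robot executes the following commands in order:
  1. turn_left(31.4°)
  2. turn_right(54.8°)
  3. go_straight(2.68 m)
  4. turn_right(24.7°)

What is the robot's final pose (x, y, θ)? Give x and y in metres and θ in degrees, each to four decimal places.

set_pose: (x, y, θ) = (-12.0500, 3.3800, 203.6000°), ρ = 1.54
turn_left(31.4°): centre at ρ to the left, rotate +31.4° → (-12.6950, 2.8521, 235.0000°)
turn_right(54.8°): centre at ρ to the right, rotate −54.8° → (-13.9511, 2.1954, 180.2000°)
go_straight(2.68): x += 2.68·cos θ, y += 2.68·sin θ → (-16.6311, 2.1861, 180.2000°)
turn_right(24.7°): centre at ρ to the right, rotate −24.7° → (-17.2751, 2.3247, 155.5000°)

(-17.2751, 2.3247, 155.5000°)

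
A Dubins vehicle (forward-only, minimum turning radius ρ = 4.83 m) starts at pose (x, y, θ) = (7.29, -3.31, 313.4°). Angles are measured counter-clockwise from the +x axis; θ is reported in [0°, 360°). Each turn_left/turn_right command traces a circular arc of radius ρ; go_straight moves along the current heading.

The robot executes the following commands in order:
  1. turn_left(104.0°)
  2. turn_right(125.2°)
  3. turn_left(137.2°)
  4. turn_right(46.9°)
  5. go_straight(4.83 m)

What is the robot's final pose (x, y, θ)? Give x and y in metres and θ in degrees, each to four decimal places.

(39.5377, 1.3660, 22.5000°)

set_pose: (x, y, θ) = (7.2900, -3.3100, 313.4000°), ρ = 4.83
turn_left(104.0°): centre at ρ to the left, rotate +104.0° → (14.8684, -2.5936, 417.4000° ≡ 57.4000°)
turn_right(125.2°): centre at ρ to the right, rotate −125.2° → (23.4094, -3.3709, -67.8000° ≡ 292.2000°)
turn_left(137.2°): centre at ρ to the left, rotate +137.2° → (32.4025, -3.2453, 429.4000° ≡ 69.4000°)
turn_right(46.9°): centre at ρ to the right, rotate −46.9° → (35.0753, -0.4824, 22.5000°)
go_straight(4.83): x += 4.83·cos θ, y += 4.83·sin θ → (39.5377, 1.3660, 22.5000°)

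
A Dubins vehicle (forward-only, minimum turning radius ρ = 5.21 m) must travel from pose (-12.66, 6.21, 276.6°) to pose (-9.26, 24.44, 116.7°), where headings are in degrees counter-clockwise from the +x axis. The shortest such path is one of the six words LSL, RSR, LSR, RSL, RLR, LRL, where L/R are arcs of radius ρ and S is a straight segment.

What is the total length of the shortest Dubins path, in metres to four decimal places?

34.7826 m

Let ψ = atan2(Δy, Δx) = atan2(18.23, 3.40) = 79.4354° be the start→goal bearing.
Normalize: d = |goal − start| / ρ = 18.544350/5.21 = 3.559376, α = (θ_start − ψ) mod 360° = 197.1646° = 3.441172 rad, β = (θ_goal − ψ) mod 360° = 37.2646° = 0.650390 rad.
Common terms: sin α = -0.295118, cos α = -0.955461, sin β = 0.605497, cos β = 0.795848, cos(α−β) = -0.939094, d² = 12.669158. Work in radians in the unit-radius frame; every candidate has L = ρ·(t + p + q).
LSL: p² = 2 + d² − 2cos(α−β) + 2d(sin α − sin β) = 10.136092; p = √p² = 3.183723; φ = atan2(cos β − cos α, d + sin α − sin β) = 0.582462 rad; t = (φ − α) mod 2π = 3.424476 rad, q = (β − φ) mod 2π = 0.067928 rad → L = 5.21·(3.424476 + 3.183723 + 0.067928) = 5.21·6.676127 = 34.782620 m
RSR: p² = 2 + d² − 2cos(α−β) + 2d(sin β − sin α) = 22.958602; p = √p² = 4.791514; φ = atan2(cos α − cos β, d − sin α + sin β) = -0.374172 rad; t = (α − φ) mod 2π = 3.815344 rad, q = (φ − β) mod 2π = 5.258623 rad → L = 5.21·(3.815344 + 4.791514 + 5.258623) = 5.21·13.865480 = 72.239152 m
LSR: p² = d² − 2 + 2cos(α−β) + 2d(sin α + sin β) = 11.000481; p = √p² = 3.316697; φ = atan2(−cos α − cos β, d + sin α + sin β) − atan2(−2, p) = 0.583852 rad; t = (φ − α) mod 2π = 3.425866 rad, q = (φ − β) mod 2π = 6.216647 rad → L = 5.21·(3.425866 + 3.316697 + 6.216647) = 5.21·12.959211 = 67.517488 m
RSL: p² = d² − 2 + 2cos(α−β) − 2d(sin α + sin β) = 6.581459; p = √p² = 2.565435; φ = atan2(cos α + cos β, d − sin α − sin β) − atan2(2, p) = -0.711262 rad; t = (α − φ) mod 2π = 4.152433 rad, q = (β − φ) mod 2π = 1.361652 rad → L = 5.21·(4.152433 + 2.565435 + 1.361652) = 5.21·8.079521 = 42.094303 m
RLR: c = (6 − d² + 2cos(α−β) + 2d(sin α − sin β))/8 = -1.869825, |c| > 1 → infeasible
LRL: c = (6 − d² + 2cos(α−β) − 2d(sin α − sin β))/8 = -0.267011; p = 2π − arccos c = 4.442098 rad; φ = atan2(cos β − cos α, d + sin α − sin β) = 0.582462 rad; t = (φ − α + p/2) mod 2π = 5.645525 rad, q = (β − α − t + p) mod 2π = 2.288977 rad → L = 5.21·(5.645525 + 4.442098 + 2.288977) = 5.21·12.376601 = 64.482090 m
Shortest: LSL with L = 34.782620 m ≈ 34.7826 m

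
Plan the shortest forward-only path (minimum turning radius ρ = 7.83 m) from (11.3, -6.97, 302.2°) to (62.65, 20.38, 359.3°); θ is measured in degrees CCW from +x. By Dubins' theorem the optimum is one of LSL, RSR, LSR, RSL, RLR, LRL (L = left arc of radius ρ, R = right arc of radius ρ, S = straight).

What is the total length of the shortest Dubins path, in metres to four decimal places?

62.9987 m

Let ψ = atan2(Δy, Δx) = atan2(27.35, 51.35) = 28.0406° be the start→goal bearing.
Normalize: d = |goal − start| / ρ = 58.179421/7.83 = 7.430322, α = (θ_start − ψ) mod 360° = 274.1594° = 4.784984 rad, β = (θ_goal − ψ) mod 360° = 331.2594° = 5.781567 rad.
Common terms: sin α = -0.997366, cos α = 0.072531, sin β = -0.480845, cos β = 0.876805, cos(α−β) = 0.543174, d² = 55.209684. Work in radians in the unit-radius frame; every candidate has L = ρ·(t + p + q).
LSL: p² = 2 + d² − 2cos(α−β) + 2d(sin α − sin β) = 48.447503; p = √p² = 6.960424; φ = atan2(cos β − cos α, d + sin α − sin β) = 0.115808 rad; t = (φ − α) mod 2π = 1.614010 rad, q = (β − φ) mod 2π = 5.665758 rad → L = 7.83·(1.614010 + 6.960424 + 5.665758) = 7.83·14.240192 = 111.500706 m
RSR: p² = 2 + d² − 2cos(α−β) + 2d(sin β − sin α) = 63.799167; p = √p² = 7.987438; φ = atan2(cos α − cos β, d − sin α + sin β) = -0.100863 rad; t = (α − φ) mod 2π = 4.885847 rad, q = (φ − β) mod 2π = 0.400755 rad → L = 7.83·(4.885847 + 7.987438 + 0.400755) = 7.83·13.274040 = 103.935736 m
LSR: p² = d² − 2 + 2cos(α−β) + 2d(sin α + sin β) = 32.328859; p = √p² = 5.685847; φ = atan2(−cos α − cos β, d + sin α + sin β) − atan2(−2, p) = 0.180070 rad; t = (φ − α) mod 2π = 1.678271 rad, q = (φ − β) mod 2π = 0.681688 rad → L = 7.83·(1.678271 + 5.685847 + 0.681688) = 7.83·8.045807 = 62.998670 m
RSL: p² = d² − 2 + 2cos(α−β) − 2d(sin α + sin β) = 76.263207; p = √p² = 8.732881; φ = atan2(cos α + cos β, d − sin α − sin β) − atan2(2, p) = -0.118973 rad; t = (α − φ) mod 2π = 4.903957 rad, q = (β − φ) mod 2π = 5.900540 rad → L = 7.83·(4.903957 + 8.732881 + 5.900540) = 7.83·19.537377 = 152.977661 m
RLR: c = (6 − d² + 2cos(α−β) + 2d(sin α − sin β))/8 = -6.974896, |c| > 1 → infeasible
LRL: c = (6 − d² + 2cos(α−β) − 2d(sin α − sin β))/8 = -5.055938, |c| > 1 → infeasible
Shortest: LSR with L = 62.998670 m ≈ 62.9987 m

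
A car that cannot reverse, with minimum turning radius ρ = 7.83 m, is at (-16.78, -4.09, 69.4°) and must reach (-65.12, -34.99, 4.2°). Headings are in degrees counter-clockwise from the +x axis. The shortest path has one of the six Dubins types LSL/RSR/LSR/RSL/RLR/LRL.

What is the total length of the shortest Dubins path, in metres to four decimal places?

89.2489 m

Let ψ = atan2(Δy, Δx) = atan2(-30.90, -48.34) = -147.4124° be the start→goal bearing.
Normalize: d = |goal − start| / ρ = 57.372167/7.83 = 7.327224, α = (θ_start − ψ) mod 360° = 216.8124° = 3.784090 rad, β = (θ_goal − ψ) mod 360° = 151.6124° = 2.646135 rad.
Common terms: sin α = -0.599197, cos α = -0.800602, sin β = 0.475434, cos β = -0.879751, cos(α−β) = 0.419452, d² = 53.688218. Work in radians in the unit-radius frame; every candidate has L = ρ·(t + p + q).
LSL: p² = 2 + d² − 2cos(α−β) + 2d(sin α − sin β) = 39.101193; p = √p² = 6.253095; φ = atan2(cos β − cos α, d + sin α − sin β) = -0.012658 rad; t = (φ − α) mod 2π = 2.486437 rad, q = (β − φ) mod 2π = 2.658793 rad → L = 7.83·(2.486437 + 6.253095 + 2.658793) = 7.83·11.398325 = 89.248887 m
RSR: p² = 2 + d² − 2cos(α−β) + 2d(sin β − sin α) = 70.597435; p = √p² = 8.402228; φ = atan2(cos α − cos β, d − sin α + sin β) = 0.009420 rad; t = (α − φ) mod 2π = 3.774670 rad, q = (φ − β) mod 2π = 3.646470 rad → L = 7.83·(3.774670 + 8.402228 + 3.646470) = 7.83·15.823368 = 123.896971 m
LSR: p² = d² − 2 + 2cos(α−β) + 2d(sin α + sin β) = 50.713450; p = √p² = 7.121338; φ = atan2(−cos α − cos β, d + sin α + sin β) − atan2(−2, p) = 0.502965 rad; t = (φ − α) mod 2π = 3.002061 rad, q = (φ − β) mod 2π = 4.140015 rad → L = 7.83·(3.002061 + 7.121338 + 4.140015) = 7.83·14.263413 = 111.682527 m
RSL: p² = d² − 2 + 2cos(α−β) − 2d(sin α + sin β) = 54.340795; p = √p² = 7.371621; φ = atan2(cos α + cos β, d − sin α − sin β) − atan2(2, p) = -0.486743 rad; t = (α − φ) mod 2π = 4.270833 rad, q = (β − φ) mod 2π = 3.132879 rad → L = 7.83·(4.270833 + 7.371621 + 3.132879) = 7.83·14.775333 = 115.690856 m
RLR: c = (6 − d² + 2cos(α−β) + 2d(sin α − sin β))/8 = -7.824679, |c| > 1 → infeasible
LRL: c = (6 − d² + 2cos(α−β) − 2d(sin α − sin β))/8 = -3.887649, |c| > 1 → infeasible
Shortest: LSL with L = 89.248887 m ≈ 89.2489 m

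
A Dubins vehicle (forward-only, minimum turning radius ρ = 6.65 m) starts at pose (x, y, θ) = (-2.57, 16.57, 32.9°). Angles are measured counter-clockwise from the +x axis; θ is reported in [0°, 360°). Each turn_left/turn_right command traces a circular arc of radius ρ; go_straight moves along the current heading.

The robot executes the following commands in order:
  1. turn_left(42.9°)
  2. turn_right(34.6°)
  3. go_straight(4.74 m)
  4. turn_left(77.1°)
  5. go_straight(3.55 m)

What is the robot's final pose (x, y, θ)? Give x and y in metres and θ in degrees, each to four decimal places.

(5.6896, 38.2986, 118.3000°)

set_pose: (x, y, θ) = (-2.5700, 16.5700, 32.9000°), ρ = 6.65
turn_left(42.9°): centre at ρ to the left, rotate +42.9° → (0.2647, 20.5222, 75.8000°)
turn_right(34.6°): centre at ρ to the right, rotate −34.6° → (2.3312, 23.8944, 41.2000°)
go_straight(4.74): x += 4.74·cos θ, y += 4.74·sin θ → (5.8977, 27.0166, 41.2000°)
turn_left(77.1°): centre at ρ to the left, rotate +77.1° → (7.3726, 35.1729, 118.3000°)
go_straight(3.55): x += 3.55·cos θ, y += 3.55·sin θ → (5.6896, 38.2986, 118.3000°)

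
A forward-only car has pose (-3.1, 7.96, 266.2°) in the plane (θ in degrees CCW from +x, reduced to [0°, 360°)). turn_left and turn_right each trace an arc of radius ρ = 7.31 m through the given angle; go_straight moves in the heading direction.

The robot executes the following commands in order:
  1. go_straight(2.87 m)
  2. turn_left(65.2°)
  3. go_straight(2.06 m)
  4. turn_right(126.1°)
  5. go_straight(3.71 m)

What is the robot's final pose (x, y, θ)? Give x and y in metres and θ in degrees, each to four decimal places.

set_pose: (x, y, θ) = (-3.1000, 7.9600, 266.2000°), ρ = 7.31
go_straight(2.87): x += 2.87·cos θ, y += 2.87·sin θ → (-3.2902, 5.0963, 266.2000°)
turn_left(65.2°): centre at ρ to the left, rotate +65.2° → (0.5045, -1.8062, 331.4000°)
go_straight(2.06): x += 2.06·cos θ, y += 2.06·sin θ → (2.3131, -2.7923, 331.4000°)
turn_right(126.1°): centre at ρ to the right, rotate −126.1° → (1.9379, -15.8192, 205.3000°)
go_straight(3.71): x += 3.71·cos θ, y += 3.71·sin θ → (-1.4163, -17.4047, 205.3000°)

(-1.4163, -17.4047, 205.3000°)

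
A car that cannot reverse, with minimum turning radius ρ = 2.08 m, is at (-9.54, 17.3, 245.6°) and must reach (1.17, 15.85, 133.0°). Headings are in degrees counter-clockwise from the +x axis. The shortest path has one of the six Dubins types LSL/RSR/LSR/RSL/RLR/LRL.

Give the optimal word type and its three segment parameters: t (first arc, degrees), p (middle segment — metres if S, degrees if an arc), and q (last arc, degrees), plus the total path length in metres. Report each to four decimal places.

Let ψ = atan2(Δy, Δx) = atan2(-1.45, 10.71) = -7.7103° be the start→goal bearing.
Normalize: d = |goal − start| / ρ = 10.807710/2.08 = 5.196015, α = (θ_start − ψ) mod 360° = 253.3103° = 4.421098 rad, β = (θ_goal − ψ) mod 360° = 140.7103° = 2.455857 rad.
Common terms: sin α = -0.957874, cos α = -0.287189, sin β = 0.633242, cos β = -0.773954, cos(α−β) = -0.384295, d² = 26.998567. Work in radians in the unit-radius frame; every candidate has L = ρ·(t + p + q).
LSL: p² = 2 + d² − 2cos(α−β) + 2d(sin α − sin β) = 13.232231; p = √p² = 3.637613; φ = atan2(cos β − cos α, d + sin α − sin β) = -0.134217 rad; t = (φ − α) mod 2π = 1.727871 rad, q = (β − φ) mod 2π = 2.590074 rad → L = 2.08·(1.727871 + 3.637613 + 2.590074) = 2.08·7.955558 = 16.547560 m
RSR: p² = 2 + d² − 2cos(α−β) + 2d(sin β − sin α) = 46.302084; p = √p² = 6.804564; φ = atan2(cos α − cos β, d − sin α + sin β) = 0.071596 rad; t = (α − φ) mod 2π = 4.349502 rad, q = (φ − β) mod 2π = 3.898924 rad → L = 2.08·(4.349502 + 6.804564 + 3.898924) = 2.08·15.052990 = 31.310218 m
LSR: p² = d² − 2 + 2cos(α−β) + 2d(sin α + sin β) = 20.856397; p = √p² = 4.566880; φ = atan2(−cos α − cos β, d + sin α + sin β) − atan2(−2, p) = 0.627257 rad; t = (φ − α) mod 2π = 2.489345 rad, q = (φ − β) mod 2π = 4.454586 rad → L = 2.08·(2.489345 + 4.566880 + 4.454586) = 2.08·11.510811 = 23.942487 m
RSL: p² = d² − 2 + 2cos(α−β) − 2d(sin α + sin β) = 27.603556; p = √p² = 5.253909; φ = atan2(cos α + cos β, d − sin α − sin β) − atan2(2, p) = -0.553629 rad; t = (α − φ) mod 2π = 4.974727 rad, q = (β − φ) mod 2π = 3.009486 rad → L = 2.08·(4.974727 + 5.253909 + 3.009486) = 2.08·13.238121 = 27.535293 m
RLR: c = (6 − d² + 2cos(α−β) + 2d(sin α − sin β))/8 = -4.787761, |c| > 1 → infeasible
LRL: c = (6 − d² + 2cos(α−β) − 2d(sin α − sin β))/8 = -0.654029; p = 2π − arccos c = 3.999491 rad; φ = atan2(cos β − cos α, d + sin α − sin β) = -0.134217 rad; t = (φ − α + p/2) mod 2π = 3.727616 rad, q = (β − α − t + p) mod 2π = 4.589819 rad → L = 2.08·(3.727616 + 3.999491 + 4.589819) = 2.08·12.316926 = 25.619207 m
Shortest: LSL with L = 16.547560 m ≈ 16.5476 m
Convert LSL to answer units (arcs ×180/π): t = 1.727871·180/π = 98.9997°, p = ρ·p = 2.08·3.637613 = 7.5662 m, q = 2.590074·180/π = 148.4003°, L = 16.5476 m.

LSL: t = 98.9997°, p = 7.5662 m, q = 148.4003°, L = 16.5476 m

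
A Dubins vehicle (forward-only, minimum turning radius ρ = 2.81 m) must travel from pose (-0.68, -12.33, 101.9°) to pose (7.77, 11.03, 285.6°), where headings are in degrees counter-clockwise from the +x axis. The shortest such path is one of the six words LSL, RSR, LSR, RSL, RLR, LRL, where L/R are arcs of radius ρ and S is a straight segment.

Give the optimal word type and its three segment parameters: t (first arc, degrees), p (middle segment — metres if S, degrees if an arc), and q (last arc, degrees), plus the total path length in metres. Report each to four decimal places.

RSR: t = 19.6409°, p = 22.2275 m, q = 156.6591°, L = 30.8739 m

Let ψ = atan2(Δy, Δx) = atan2(23.36, 8.45) = 70.1135° be the start→goal bearing.
Normalize: d = |goal − start| / ρ = 24.841339/2.81 = 8.840334, α = (θ_start − ψ) mod 360° = 31.7865° = 0.554780 rad, β = (θ_goal − ψ) mod 360° = 215.4865° = 3.760950 rad.
Common terms: sin α = 0.526756, cos α = 0.850016, sin β = -0.580512, cos β = -0.814252, cos(α−β) = -0.997916, d² = 78.151505. Work in radians in the unit-radius frame; every candidate has L = ρ·(t + p + q).
LSL: p² = 2 + d² − 2cos(α−β) + 2d(sin α − sin β) = 101.724576; p = √p² = 10.085860; φ = atan2(cos β − cos α, d + sin α − sin β) = -0.165768 rad; t = (φ − α) mod 2π = 5.562637 rad, q = (β − φ) mod 2π = 3.926718 rad → L = 2.81·(5.562637 + 10.085860 + 3.926718) = 2.81·19.575215 = 55.006355 m
RSR: p² = 2 + d² − 2cos(α−β) + 2d(sin β − sin α) = 62.570097; p = √p² = 7.910126; φ = atan2(cos α − cos β, d − sin α + sin β) = 0.211981 rad; t = (α − φ) mod 2π = 0.342799 rad, q = (φ − β) mod 2π = 2.734217 rad → L = 2.81·(0.342799 + 7.910126 + 2.734217) = 2.81·10.987142 = 30.873868 m
LSR: p² = d² − 2 + 2cos(α−β) + 2d(sin α + sin β) = 73.205240; p = √p² = 8.556006; φ = atan2(−cos α − cos β, d + sin α + sin β) − atan2(−2, p) = 0.225560 rad; t = (φ − α) mod 2π = 5.953966 rad, q = (φ − β) mod 2π = 2.747796 rad → L = 2.81·(5.953966 + 8.556006 + 2.747796) = 2.81·17.257768 = 48.494328 m
RSL: p² = d² − 2 + 2cos(α−β) − 2d(sin α + sin β) = 75.106108; p = √p² = 8.666378; φ = atan2(cos α + cos β, d − sin α − sin β) − atan2(2, p) = -0.222785 rad; t = (α − φ) mod 2π = 0.777565 rad, q = (β − φ) mod 2π = 3.983735 rad → L = 2.81·(0.777565 + 8.666378 + 3.983735) = 2.81·13.427678 = 37.731775 m
RLR: c = (6 − d² + 2cos(α−β) + 2d(sin α − sin β))/8 = -6.821262, |c| > 1 → infeasible
LRL: c = (6 − d² + 2cos(α−β) − 2d(sin α − sin β))/8 = -11.715572, |c| > 1 → infeasible
Shortest: RSR with L = 30.873868 m ≈ 30.8739 m
Convert RSR to answer units (arcs ×180/π): t = 0.342799·180/π = 19.6409°, p = ρ·p = 2.81·7.910126 = 22.2275 m, q = 2.734217·180/π = 156.6591°, L = 30.8739 m.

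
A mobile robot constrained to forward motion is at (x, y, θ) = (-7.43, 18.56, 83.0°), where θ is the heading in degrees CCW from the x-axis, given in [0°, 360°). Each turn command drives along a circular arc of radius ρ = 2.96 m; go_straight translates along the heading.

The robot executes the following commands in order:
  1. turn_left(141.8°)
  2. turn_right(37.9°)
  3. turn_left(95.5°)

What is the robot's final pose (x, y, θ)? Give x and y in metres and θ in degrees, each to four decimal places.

set_pose: (x, y, θ) = (-7.4300, 18.5600, 83.0000°), ρ = 2.96
turn_left(141.8°): centre at ρ to the left, rotate +141.8° → (-12.4537, 21.0211, 224.8000°)
turn_right(37.9°): centre at ρ to the right, rotate −37.9° → (-14.1838, 20.1828, 186.9000°)
turn_left(95.5°): centre at ρ to the left, rotate +95.5° → (-16.7191, 16.6087, 282.4000°)

(-16.7191, 16.6087, 282.4000°)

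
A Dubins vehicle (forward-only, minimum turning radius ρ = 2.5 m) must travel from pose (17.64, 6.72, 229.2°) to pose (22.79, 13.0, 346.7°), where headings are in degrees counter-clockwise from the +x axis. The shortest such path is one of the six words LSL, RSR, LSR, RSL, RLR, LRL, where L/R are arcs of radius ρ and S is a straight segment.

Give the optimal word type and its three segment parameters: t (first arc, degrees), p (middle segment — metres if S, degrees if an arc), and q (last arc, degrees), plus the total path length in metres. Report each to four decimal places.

Let ψ = atan2(Δy, Δx) = atan2(6.28, 5.15) = 50.6461° be the start→goal bearing.
Normalize: d = |goal − start| / ρ = 8.121632/2.5 = 3.248653, α = (θ_start − ψ) mod 360° = 178.5539° = 3.116354 rad, β = (θ_goal − ψ) mod 360° = 296.0539° = 5.167116 rad.
Common terms: sin α = 0.025236, cos α = -0.999682, sin β = -0.898381, cos β = 0.439217, cos(α−β) = -0.461749, d² = 10.553744. Work in radians in the unit-radius frame; every candidate has L = ρ·(t + p + q).
LSL: p² = 2 + d² − 2cos(α−β) + 2d(sin α − sin β) = 19.478262; p = √p² = 4.413418; φ = atan2(cos β − cos α, d + sin α − sin β) = 0.332099 rad; t = (φ − α) mod 2π = 3.498930 rad, q = (β − φ) mod 2π = 4.835017 rad → L = 2.5·(3.498930 + 4.413418 + 4.835017) = 2.5·12.747366 = 31.868414 m
RSR: p² = 2 + d² − 2cos(α−β) + 2d(sin β − sin α) = 7.476220; p = √p² = 2.734268; φ = atan2(cos α − cos β, d − sin α + sin β) = -0.554180 rad; t = (α − φ) mod 2π = 3.670534 rad, q = (φ − β) mod 2π = 0.561889 rad → L = 2.5·(3.670534 + 2.734268 + 0.561889) = 2.5·6.966691 = 17.416728 m
LSR: p² = d² − 2 + 2cos(α−β) + 2d(sin α + sin β) = 1.957157; p = √p² = 1.398984; φ = atan2(−cos α − cos β, d + sin α + sin β) − atan2(−2, p) = 1.192109 rad; t = (φ − α) mod 2π = 4.358940 rad, q = (φ − β) mod 2π = 2.308178 rad → L = 2.5·(4.358940 + 1.398984 + 2.308178) = 2.5·8.066102 = 20.165256 m
RSL: p² = d² − 2 + 2cos(α−β) − 2d(sin α + sin β) = 13.303337; p = √p² = 3.647374; φ = atan2(cos α + cos β, d − sin α − sin β) − atan2(2, p) = -0.636715 rad; t = (α − φ) mod 2π = 3.753069 rad, q = (β − φ) mod 2π = 5.803830 rad → L = 2.5·(3.753069 + 3.647374 + 5.803830) = 2.5·13.204273 = 33.010682 m
RLR: c = (6 − d² + 2cos(α−β) + 2d(sin α − sin β))/8 = 0.065472; p = 2π − arccos c = 4.777908 rad; φ = atan2(cos α − cos β, d − sin α + sin β) = -0.554180 rad; t = (α − φ + p/2) mod 2π = 6.059488 rad, q = (α − β − t + p) mod 2π = 2.950843 rad → L = 2.5·(6.059488 + 4.777908 + 2.950843) = 2.5·13.788240 = 34.470600 m
LRL: c = (6 − d² + 2cos(α−β) − 2d(sin α − sin β))/8 = -1.434783, |c| > 1 → infeasible
Shortest: RSR with L = 17.416728 m ≈ 17.4167 m
Convert RSR to answer units (arcs ×180/π): t = 3.670534·180/π = 210.3061°, p = ρ·p = 2.5·2.734268 = 6.8357 m, q = 0.561889·180/π = 32.1939°, L = 17.4167 m.

RSR: t = 210.3061°, p = 6.8357 m, q = 32.1939°, L = 17.4167 m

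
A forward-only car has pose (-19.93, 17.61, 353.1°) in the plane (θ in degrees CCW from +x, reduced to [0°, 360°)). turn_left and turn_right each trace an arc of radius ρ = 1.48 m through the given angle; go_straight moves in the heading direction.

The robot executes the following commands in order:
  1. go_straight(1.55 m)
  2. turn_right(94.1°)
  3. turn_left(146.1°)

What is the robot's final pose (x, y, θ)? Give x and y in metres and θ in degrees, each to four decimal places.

(-14.6151, 14.3450, 45.1000°)

set_pose: (x, y, θ) = (-19.9300, 17.6100, 353.1000°), ρ = 1.48
go_straight(1.55): x += 1.55·cos θ, y += 1.55·sin θ → (-18.3912, 17.4238, 353.1000°)
turn_right(94.1°): centre at ρ to the right, rotate −94.1° → (-17.1162, 15.6721, 259.0000°)
turn_left(146.1°): centre at ρ to the left, rotate +146.1° → (-14.6151, 14.3450, 405.1000° ≡ 45.1000°)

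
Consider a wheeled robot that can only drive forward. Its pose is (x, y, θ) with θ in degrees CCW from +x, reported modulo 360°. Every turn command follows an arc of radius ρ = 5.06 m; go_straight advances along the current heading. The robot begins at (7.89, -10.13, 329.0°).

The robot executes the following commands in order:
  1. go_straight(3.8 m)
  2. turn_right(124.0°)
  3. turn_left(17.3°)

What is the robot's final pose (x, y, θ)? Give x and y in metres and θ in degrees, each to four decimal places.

(9.4126, -21.8537, 222.3000°)

set_pose: (x, y, θ) = (7.8900, -10.1300, 329.0000°), ρ = 5.06
go_straight(3.8): x += 3.8·cos θ, y += 3.8·sin θ → (11.1472, -12.0871, 329.0000°)
turn_right(124.0°): centre at ρ to the right, rotate −124.0° → (10.6796, -21.0103, 205.0000°)
turn_left(17.3°): centre at ρ to the left, rotate +17.3° → (9.4126, -21.8537, 222.3000°)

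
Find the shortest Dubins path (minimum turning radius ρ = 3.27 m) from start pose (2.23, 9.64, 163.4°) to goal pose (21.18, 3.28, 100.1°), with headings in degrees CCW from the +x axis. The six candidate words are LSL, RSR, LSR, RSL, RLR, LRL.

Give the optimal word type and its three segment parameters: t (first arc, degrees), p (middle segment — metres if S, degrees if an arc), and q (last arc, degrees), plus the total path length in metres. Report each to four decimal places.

LSL: t = 183.7557°, p = 17.0926 m, q = 112.9443°, L = 34.0259 m

Let ψ = atan2(Δy, Δx) = atan2(-6.36, 18.95) = -18.5528° be the start→goal bearing.
Normalize: d = |goal − start| / ρ = 19.988799/3.27 = 6.112783, α = (θ_start − ψ) mod 360° = 181.9528° = 3.175675 rad, β = (θ_goal − ψ) mod 360° = 118.6528° = 2.070882 rad.
Common terms: sin α = -0.034076, cos α = -0.999419, sin β = 0.877542, cos β = -0.479501, cos(α−β) = 0.449319, d² = 37.366112. Work in radians in the unit-radius frame; every candidate has L = ρ·(t + p + q).
LSL: p² = 2 + d² − 2cos(α−β) + 2d(sin α − sin β) = 27.322434; p = √p² = 5.227087; φ = atan2(cos β − cos α, d + sin α − sin β) = 0.099631 rad; t = (φ − α) mod 2π = 3.207141 rad, q = (β − φ) mod 2π = 1.971251 rad → L = 3.27·(3.207141 + 5.227087 + 1.971251) = 3.27·10.405478 = 34.025915 m
RSR: p² = 2 + d² − 2cos(α−β) + 2d(sin β − sin α) = 49.612514; p = √p² = 7.043615; φ = atan2(cos α − cos β, d − sin α + sin β) = -0.073881 rad; t = (α − φ) mod 2π = 3.249557 rad, q = (φ − β) mod 2π = 4.138422 rad → L = 3.27·(3.249557 + 7.043615 + 4.138422) = 3.27·14.431594 = 47.191312 m
LSR: p² = d² − 2 + 2cos(α−β) + 2d(sin α + sin β) = 46.576595; p = √p² = 6.824705; φ = atan2(−cos α − cos β, d + sin α + sin β) − atan2(−2, p) = 0.494555 rad; t = (φ − α) mod 2π = 3.602065 rad, q = (φ − β) mod 2π = 4.706859 rad → L = 3.27·(3.602065 + 6.824705 + 4.706859) = 3.27·15.133629 = 49.486967 m
RSL: p² = d² − 2 + 2cos(α−β) − 2d(sin α + sin β) = 25.952906; p = √p² = 5.094399; φ = atan2(cos α + cos β, d − sin α − sin β) − atan2(2, p) = -0.647727 rad; t = (α − φ) mod 2π = 3.823402 rad, q = (β − φ) mod 2π = 2.718609 rad → L = 3.27·(3.823402 + 5.094399 + 2.718609) = 3.27·11.636410 = 38.051061 m
RLR: c = (6 − d² + 2cos(α−β) + 2d(sin α − sin β))/8 = -5.201564, |c| > 1 → infeasible
LRL: c = (6 − d² + 2cos(α−β) − 2d(sin α − sin β))/8 = -2.415304, |c| > 1 → infeasible
Shortest: LSL with L = 34.025915 m ≈ 34.0259 m
Convert LSL to answer units (arcs ×180/π): t = 3.207141·180/π = 183.7557°, p = ρ·p = 3.27·5.227087 = 17.0926 m, q = 1.971251·180/π = 112.9443°, L = 34.0259 m.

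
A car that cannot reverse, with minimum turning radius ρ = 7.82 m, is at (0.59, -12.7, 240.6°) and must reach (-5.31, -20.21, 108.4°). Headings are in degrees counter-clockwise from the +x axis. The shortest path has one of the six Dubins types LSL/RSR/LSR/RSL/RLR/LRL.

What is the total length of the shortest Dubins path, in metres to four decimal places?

54.6691 m

Let ψ = atan2(Δy, Δx) = atan2(-7.51, -5.90) = -128.1539° be the start→goal bearing.
Normalize: d = |goal − start| / ρ = 9.550398/7.82 = 1.221279, α = (θ_start − ψ) mod 360° = 8.7539° = 0.152784 rad, β = (θ_goal − ψ) mod 360° = 236.5539° = 4.128644 rad.
Common terms: sin α = 0.152190, cos α = 0.988351, sin β = -0.834404, cos β = -0.551153, cos(α−β) = -0.671721, d² = 1.491521. Work in radians in the unit-radius frame; every candidate has L = ρ·(t + p + q).
LSL: p² = 2 + d² − 2cos(α−β) + 2d(sin α − sin β) = 7.244775; p = √p² = 2.691612; φ = atan2(cos β − cos α, d + sin α − sin β) = -0.608898 rad; t = (φ − α) mod 2π = 5.521504 rad, q = (β − φ) mod 2π = 4.737541 rad → L = 7.82·(5.521504 + 2.691612 + 4.737541) = 7.82·12.950657 = 101.274140 m
RSR: p² = 2 + d² − 2cos(α−β) + 2d(sin β − sin α) = 2.425150; p = √p² = 1.557289; φ = atan2(cos α − cos β, d − sin α + sin β) = 1.419519 rad; t = (α − φ) mod 2π = 5.016449 rad, q = (φ − β) mod 2π = 3.574061 rad → L = 7.82·(5.016449 + 1.557289 + 3.574061) = 7.82·10.147800 = 79.355795 m
LSR: p² = d² − 2 + 2cos(α−β) + 2d(sin α + sin β) = -3.518267 < 0 → infeasible
RSL: p² = d² − 2 + 2cos(α−β) − 2d(sin α + sin β) = -0.185573 < 0 → infeasible
RLR: c = (6 − d² + 2cos(α−β) + 2d(sin α − sin β))/8 = 0.696856; p = 2π − arccos c = 5.483394 rad; φ = atan2(cos α − cos β, d − sin α + sin β) = 1.419519 rad; t = (α − φ + p/2) mod 2π = 1.474961 rad, q = (α − β − t + p) mod 2π = 0.032573 rad → L = 7.82·(1.474961 + 5.483394 + 0.032573) = 7.82·6.990928 = 54.669054 m
LRL: c = (6 − d² + 2cos(α−β) − 2d(sin α − sin β))/8 = 0.094403; p = 2π − arccos c = 4.806933 rad; φ = atan2(cos β − cos α, d + sin α − sin β) = -0.608898 rad; t = (φ − α + p/2) mod 2π = 1.641785 rad, q = (β − α − t + p) mod 2π = 0.857823 rad → L = 7.82·(1.641785 + 4.806933 + 0.857823) = 7.82·7.306541 = 57.137147 m
Shortest: RLR with L = 54.669054 m ≈ 54.6691 m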